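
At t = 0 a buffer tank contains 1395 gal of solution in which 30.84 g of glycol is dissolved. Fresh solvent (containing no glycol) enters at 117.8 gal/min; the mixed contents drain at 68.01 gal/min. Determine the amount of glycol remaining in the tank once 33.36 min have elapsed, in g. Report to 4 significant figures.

10.57 g

Total volume: dV/dt = Q_in − Q_out = 49.7900 gal/min, so V(t) = 1395 + 49.7900 t and V(33.36) = 3055.99 gal.
No glycol enters, so dm/dt = −Q_out · (m/V).
dm/m = −Q_out dt/(V₀ + 49.7900 t); integrating gives ln(m/m₀) = −(Q_out/(Q_in−Q_out)) ln(V/V₀).
m = m₀ (V₀/V)^(Q_out/(Q_in−Q_out)) = 30.84 × (1395/3055.99)^(1.36594) = 10.5659 g.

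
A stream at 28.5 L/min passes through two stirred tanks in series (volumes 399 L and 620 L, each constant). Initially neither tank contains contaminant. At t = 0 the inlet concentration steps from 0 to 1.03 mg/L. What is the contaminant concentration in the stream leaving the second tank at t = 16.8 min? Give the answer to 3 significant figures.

0.255 mg/L

Each tank obeys Vᵢ dCᵢ/dt = Q(Cᵢ₋₁ − Cᵢ), so τᵢ = Vᵢ/Q.
τ₁ = 399/28.5 = 14.000 min; τ₂ = 620/28.5 = 21.754 min.
Tank 1: C₁ = C_in(1 − e^(−t/τ₁)). Tank 2 (τ₁ ≠ τ₂): C₂ = C_in[1 − (τ₁ e^(−t/τ₁) − τ₂ e^(−t/τ₂))/(τ₁ − τ₂)].
At t = 16.8: e^(−t/τ₁) = 0.30119, e^(−t/τ₂) = 0.46197.
C₂ = 1.03·[1 − (14.000·0.30119 − 21.754·0.46197)/(-7.7544)] = 1.03·0.24776 = 0.25520 mg/L.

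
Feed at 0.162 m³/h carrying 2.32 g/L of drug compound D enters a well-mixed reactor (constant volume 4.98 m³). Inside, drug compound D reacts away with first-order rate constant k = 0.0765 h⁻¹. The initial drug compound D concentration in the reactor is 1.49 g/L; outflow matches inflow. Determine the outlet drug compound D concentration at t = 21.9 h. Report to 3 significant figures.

0.765 g/L

Species balance: V dC/dt = Q C_in − Q C − k V C.
dC/dt = (Q/V) C_in − (Q/V + k) C; effective rate a = Q/V + k = 0.032530 + 0.0765 = 0.10903 h⁻¹.
C_ss = Q C_in/(Q + kV) = 0.69219 g/L; C(t) = C_ss + (C₀ − C_ss) e^(−a t).
C(21.9) = 0.69219 + (0.79781)·e^(−0.10903·21.9) = 0.69219 + (0.79781)·0.091835 = 0.76546 g/L.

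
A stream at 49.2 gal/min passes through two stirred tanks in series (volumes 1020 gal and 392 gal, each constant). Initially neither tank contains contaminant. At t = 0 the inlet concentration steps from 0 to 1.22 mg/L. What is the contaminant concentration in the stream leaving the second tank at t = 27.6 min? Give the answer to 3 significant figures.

Species balance on tank i: dCᵢ/dt = (Cᵢ₋₁ − Cᵢ)/τᵢ with τᵢ = Vᵢ/Q.
τ₁ = 1020/49.2 = 20.732 min; τ₂ = 392/49.2 = 7.9675 min.
Solving the cascade with C₁(0)=C₂(0)=0 gives C₂(t) = C_in[1 − (τ₁ e^(−t/τ₁) − τ₂ e^(−t/τ₂))/(τ₁ − τ₂)].
At t = 27.6: e^(−t/τ₁) = 0.26414, e^(−t/τ₂) = 0.031302.
C₂ = 1.22·[1 − (20.732·0.26414 − 7.9675·0.031302)/(12.764)] = 1.22·0.59053 = 0.72045 mg/L.

0.720 mg/L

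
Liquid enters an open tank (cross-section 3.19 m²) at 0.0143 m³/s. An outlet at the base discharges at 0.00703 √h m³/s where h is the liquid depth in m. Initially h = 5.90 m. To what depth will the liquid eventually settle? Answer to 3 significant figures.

4.14 m

Volume balance on the tank: A dh/dt = Q_in − 0.00703 √h. At steady state dh/dt = 0:
Q_in = 0.00703 √h_ss ⇒ √h_ss = 0.0143/0.00703 = 2.0341.
h_ss = 2.0341² = 4.1377 m. (Since h₀ = 5.90 m > h_ss, the level will fall toward this value.)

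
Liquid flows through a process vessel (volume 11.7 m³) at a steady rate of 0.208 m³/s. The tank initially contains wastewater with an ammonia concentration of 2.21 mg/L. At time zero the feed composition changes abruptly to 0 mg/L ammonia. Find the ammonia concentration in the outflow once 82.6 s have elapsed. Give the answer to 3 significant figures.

0.509 mg/L

Transient balance on the dissolved component: V dC/dt = Q(C_in − C).
Rewrite as dC/dt + C/τ = C_in/τ, τ = V/Q = 56.250 s.
Integrating: C(t) = C_in + (C₀ − C_in) e^(−t/τ).
C(82.6) = 0 + (2.21 − 0)·e^(−82.6/56.250) = 0 + (2.2100)·0.23028 = 0.50893 mg/L.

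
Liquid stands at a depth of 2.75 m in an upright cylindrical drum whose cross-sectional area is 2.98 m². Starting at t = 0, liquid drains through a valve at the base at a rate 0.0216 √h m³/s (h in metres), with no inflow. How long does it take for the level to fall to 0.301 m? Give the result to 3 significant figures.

306 s

Accumulation of liquid (constant cross-section A): A dh/dt = −0.0216 √h.
∫ h^(−1/2) dh = −(0.0216/A) ∫ dt, giving 2√h = 2√h₀ − (0.0216/A) t.
t = 2A(√h₀ − √h)/0.0216 = 2·2.98·(√2.75 − √0.301)/0.0216
  = 5.9600 × (1.6583 − 0.54863) / 0.0216 = 306.19 s.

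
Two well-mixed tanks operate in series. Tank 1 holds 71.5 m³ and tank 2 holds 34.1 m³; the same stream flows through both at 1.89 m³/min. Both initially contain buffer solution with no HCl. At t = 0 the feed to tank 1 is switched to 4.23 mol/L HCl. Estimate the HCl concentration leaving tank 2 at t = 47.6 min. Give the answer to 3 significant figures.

Time constants: τᵢ = Vᵢ/Q for each well-mixed tank.
τ₁ = 71.5/1.89 = 37.831 min; τ₂ = 34.1/1.89 = 18.042 min.
Solving the cascade with C₁(0)=C₂(0)=0 gives C₂(t) = C_in[1 − (τ₁ e^(−t/τ₁) − τ₂ e^(−t/τ₂))/(τ₁ − τ₂)].
At t = 47.6: e^(−t/τ₁) = 0.28415, e^(−t/τ₂) = 0.071487.
C₂ = 4.23·[1 − (37.831·0.28415 − 18.042·0.071487)/(19.788)] = 4.23·0.52194 = 2.2078 mol/L.

2.21 mol/L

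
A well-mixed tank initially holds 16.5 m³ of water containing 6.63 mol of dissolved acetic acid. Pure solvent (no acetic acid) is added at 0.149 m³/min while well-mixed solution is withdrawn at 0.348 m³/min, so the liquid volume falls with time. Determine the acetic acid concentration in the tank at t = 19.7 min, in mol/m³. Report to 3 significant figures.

0.328 mol/m³

Let m(t) be the amount of acetic acid. Volume: V(t) = V₀ + (Q_in − Q_out) t = 16.5 − 0.19900 t; V(19.7) = 12.580 m³.
Species balance (pure solvent in): dm/dt = −Q_out · m/V(t).
Separate: dm/m = −Q_out dt/V(t) ⇒ ln(m/m₀) = −(Q_out/(Q_in−Q_out)) ln(V/V₀).
m = m₀ (V₀/V)^(Q_out/(Q_in−Q_out)) = 6.63 × (16.5/12.580)^(-1.7487) = 4.1256 mol.
C = m/V = 4.1256/12.580 = 0.32796 mol/m³.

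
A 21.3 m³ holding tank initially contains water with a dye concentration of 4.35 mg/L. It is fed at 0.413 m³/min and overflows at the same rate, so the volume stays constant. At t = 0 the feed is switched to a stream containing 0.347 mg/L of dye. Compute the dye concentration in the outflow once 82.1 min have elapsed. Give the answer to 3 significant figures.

Unsteady species balance (constant V, well mixed): V dC/dt = Q(C_in − C).
Time constant τ = V/Q = 21.3/0.413 = 51.574 min.
Integrating: C(t) = C_in + (C₀ − C_in) e^(−t/τ).
C(82.1) = 0.347 + (4.35 − 0.347)·e^(−82.1/51.574) = 0.347 + (4.0030)·0.20354 = 1.1618 mg/L.

1.16 mg/L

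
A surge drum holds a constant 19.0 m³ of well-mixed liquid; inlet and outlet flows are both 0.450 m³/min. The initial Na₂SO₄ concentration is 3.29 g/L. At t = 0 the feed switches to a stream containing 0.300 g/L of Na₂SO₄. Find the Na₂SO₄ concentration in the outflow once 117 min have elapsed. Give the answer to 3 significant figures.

Mass balance on the solute (V constant): V dC/dt = Q(C_in − C).
So dC/dt = (C_in − C)/τ with τ = V/Q = 19.0/0.450 = 42.222 min.
This is linear first-order; C(t) = C_in + (C₀ − C_in) e^(−t/τ).
C(117) = 0.300 + (3.29 − 0.300)·e^(−117/42.222) = 0.300 + (2.9900)·0.062596 = 0.48716 g/L.

0.487 g/L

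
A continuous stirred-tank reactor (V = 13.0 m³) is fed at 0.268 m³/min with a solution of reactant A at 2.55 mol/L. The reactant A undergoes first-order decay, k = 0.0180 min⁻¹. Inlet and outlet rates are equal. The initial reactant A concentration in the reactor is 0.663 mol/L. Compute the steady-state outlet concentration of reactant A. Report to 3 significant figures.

1.36 mol/L

V dC/dt = Q(C_in − C) − k V C.
Steady state (dC/dt = 0): C_ss = Q C_in/(Q + kV) = C_in/(1 + kV/Q).
C_ss = 0.268·2.55/(0.268 + 0.0180·13.0) = 0.68340/0.50200 = 1.3614 mol/L.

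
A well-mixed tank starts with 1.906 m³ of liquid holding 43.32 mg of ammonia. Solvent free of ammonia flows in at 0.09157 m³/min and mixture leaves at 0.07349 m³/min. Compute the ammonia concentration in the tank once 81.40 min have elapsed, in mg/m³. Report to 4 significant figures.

Let m(t) be the amount of ammonia. Volume: V(t) = V₀ + (Q_in − Q_out) t = 1.906 + 0.0180800 t; V(81.40) = 3.37771 m³.
No ammonia enters, so dm/dt = −Q_out · (m/V).
dm/m = −Q_out dt/(V₀ + 0.0180800 t); integrating gives ln(m/m₀) = −(Q_out/(Q_in−Q_out)) ln(V/V₀).
m = m₀ (V₀/V)^(Q_out/(Q_in−Q_out)) = 43.32 × (1.906/3.37771)^(4.06471) = 4.23261 mg.
C = m/V = 4.23261/3.37771 = 1.25310 mg/m³.

1.253 mg/m³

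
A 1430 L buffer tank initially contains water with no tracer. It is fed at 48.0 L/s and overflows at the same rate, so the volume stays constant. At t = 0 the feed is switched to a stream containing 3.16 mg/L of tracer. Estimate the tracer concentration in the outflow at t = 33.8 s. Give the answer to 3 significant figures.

2.14 mg/L

Transient balance on the dissolved component: V dC/dt = Q(C_in − C).
Rewrite as dC/dt + C/τ = C_in/τ, τ = V/Q = 29.792 s.
C approaches C_in exponentially: C(t) = C_in + (C₀ − C_in) e^(−t/τ).
C(33.8) = 3.16 + (0 − 3.16)·e^(−33.8/29.792) = 3.16 + (-3.1600)·0.32157 = 2.1438 mg/L.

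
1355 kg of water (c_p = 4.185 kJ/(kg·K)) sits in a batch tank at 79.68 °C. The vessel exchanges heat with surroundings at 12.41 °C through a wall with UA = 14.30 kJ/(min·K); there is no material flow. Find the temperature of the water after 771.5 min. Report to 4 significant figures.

Unsteady energy balance on the tank contents: M c_p dT/dt = −UA(T − T_amb).
dT/dt = (T_ss − T)/τ with T_ss = T_amb = 12.4100 °C, τ = M c_p/UA = 1355·4.185/14.30 = 396.551 min.
Integrating: T(t) = T_ss + (T₀ − T_ss) e^(−t/τ).
T(771.5) = 12.4100 + (67.2700)·0.142912 = 22.0237 °C.

22.02 °C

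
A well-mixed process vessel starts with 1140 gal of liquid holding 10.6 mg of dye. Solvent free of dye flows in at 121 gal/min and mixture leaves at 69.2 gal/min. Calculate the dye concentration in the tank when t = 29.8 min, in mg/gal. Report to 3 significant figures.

Total volume: dV/dt = Q_in − Q_out = 51.800 gal/min, so V(t) = 1140 + 51.800 t and V(29.8) = 2683.6 gal.
No dye enters, so dm/dt = −Q_out · (m/V).
Separate: dm/m = −Q_out dt/V(t) ⇒ ln(m/m₀) = −(Q_out/(Q_in−Q_out)) ln(V/V₀).
m = m₀ (V₀/V)^(Q_out/(Q_in−Q_out)) = 10.6 × (1140/2683.6)^(1.3359) = 3.3775 mg.
C = m/V = 3.3775/2683.6 = 0.0012585 mg/gal.

0.00126 mg/gal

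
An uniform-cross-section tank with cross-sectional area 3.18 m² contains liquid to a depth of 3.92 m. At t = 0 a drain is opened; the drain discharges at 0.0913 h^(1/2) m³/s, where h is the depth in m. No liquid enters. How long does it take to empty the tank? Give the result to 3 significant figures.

138 s

With no inflow, A dh/dt = −0.0913 √h.
This is separable: 2 d(√h)/dt = −0.0913/A, so √h = √h₀ − (0.0913/(2A)) t.
Set h = 0: 2√h₀ = (0.0913/A) t_empty ⇒ t_empty = 2A√h₀/0.0913.
t_empty = 2·3.18·√3.92/0.0913 = 6.3600·1.9799/0.0913 = 137.92 s.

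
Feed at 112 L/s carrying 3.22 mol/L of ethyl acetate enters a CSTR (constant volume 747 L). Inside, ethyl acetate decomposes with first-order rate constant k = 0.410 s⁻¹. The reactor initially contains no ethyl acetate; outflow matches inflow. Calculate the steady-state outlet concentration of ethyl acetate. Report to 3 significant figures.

0.862 mol/L

Species balance: V dC/dt = Q C_in − Q C − k V C.
Steady state (dC/dt = 0): C_ss = Q C_in/(Q + kV) = C_in/(1 + kV/Q).
C_ss = 112·3.22/(112 + 0.410·747) = 360.64/418.27 = 0.86222 mol/L.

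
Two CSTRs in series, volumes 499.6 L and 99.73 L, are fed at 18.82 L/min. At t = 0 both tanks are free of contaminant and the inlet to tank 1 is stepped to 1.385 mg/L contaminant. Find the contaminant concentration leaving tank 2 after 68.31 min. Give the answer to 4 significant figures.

1.253 mg/L

Each tank obeys Vᵢ dCᵢ/dt = Q(Cᵢ₋₁ − Cᵢ), so τᵢ = Vᵢ/Q.
τ₁ = 499.6/18.82 = 26.5462 min; τ₂ = 99.73/18.82 = 5.29915 min.
Tank 1: C₁ = C_in(1 − e^(−t/τ₁)). Tank 2 (τ₁ ≠ τ₂): C₂ = C_in[1 − (τ₁ e^(−t/τ₁) − τ₂ e^(−t/τ₂))/(τ₁ − τ₂)].
At t = 68.31: e^(−t/τ₁) = 0.0762874, e^(−t/τ₂) = 2.52127e-06.
C₂ = 1.385·[1 − (26.5462·0.0762874 − 5.29915·2.52127e-06)/(21.2471)] = 1.385·0.904687 = 1.25299 mg/L.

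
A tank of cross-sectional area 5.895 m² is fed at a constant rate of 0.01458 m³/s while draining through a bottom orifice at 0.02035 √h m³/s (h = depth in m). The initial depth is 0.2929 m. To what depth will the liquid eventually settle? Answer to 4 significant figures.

0.5133 m

Level balance: A dh/dt = 0.01458 − 0.02035 √h. Setting dh/dt = 0:
Q_in = 0.02035 √h_ss ⇒ √h_ss = 0.01458/0.02035 = 0.716462.
h_ss = 0.716462² = 0.513318 m. (Since h₀ = 0.2929 m < h_ss, the level will rise toward this value.)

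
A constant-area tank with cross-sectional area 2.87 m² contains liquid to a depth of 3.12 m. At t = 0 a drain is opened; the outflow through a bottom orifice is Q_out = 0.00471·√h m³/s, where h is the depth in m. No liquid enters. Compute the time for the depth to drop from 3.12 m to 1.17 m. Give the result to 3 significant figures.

A dh/dt = −Q_out = −0.00471 √h.
Separate and integrate: 2(√h − √h₀) = −(0.00471/A) t.
t = 2A(√h₀ − √h)/0.00471 = 2·2.87·(√3.12 − √1.17)/0.00471
  = 5.7400 × (1.7664 − 1.0817) / 0.00471 = 834.42 s.

834 s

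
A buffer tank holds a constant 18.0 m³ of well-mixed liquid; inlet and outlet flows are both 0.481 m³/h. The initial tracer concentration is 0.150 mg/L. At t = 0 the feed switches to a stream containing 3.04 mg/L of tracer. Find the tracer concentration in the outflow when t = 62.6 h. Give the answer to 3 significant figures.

2.50 mg/L

Mass balance on the solute (V constant): V dC/dt = Q(C_in − C).
Rewrite as dC/dt + C/τ = C_in/τ, τ = V/Q = 37.422 h.
Solution: C(t) = C_in + (C₀ − C_in) e^(−t/τ).
C(62.6) = 3.04 + (0.150 − 3.04)·e^(−62.6/37.422) = 3.04 + (-2.8900)·0.18772 = 2.4975 mg/L.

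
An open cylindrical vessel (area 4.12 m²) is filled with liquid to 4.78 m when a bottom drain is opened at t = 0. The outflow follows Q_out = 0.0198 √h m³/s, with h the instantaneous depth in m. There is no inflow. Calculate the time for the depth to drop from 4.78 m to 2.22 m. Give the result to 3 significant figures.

290 s

With no inflow, A dh/dt = −0.0198 √h.
This is separable: 2 d(√h)/dt = −0.0198/A, so √h = √h₀ − (0.0198/(2A)) t.
t = 2A(√h₀ − √h)/0.0198 = 2·4.12·(√4.78 − √2.22)/0.0198
  = 8.2400 × (2.1863 − 1.4900) / 0.0198 = 289.80 s.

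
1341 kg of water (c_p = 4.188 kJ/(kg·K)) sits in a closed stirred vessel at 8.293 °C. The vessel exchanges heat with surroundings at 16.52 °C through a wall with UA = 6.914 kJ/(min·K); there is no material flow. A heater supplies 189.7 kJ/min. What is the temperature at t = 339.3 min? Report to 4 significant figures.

20.47 °C

M c_p dT/dt = −UA(T − T_amb) + Q̇.
dT/dt = (T_ss − T)/τ with T_ss = T_amb + Q̇/UA = 16.52 + 189.7/6.914 = 43.9571 °C, τ = M c_p/UA = 1341·4.188/6.914 = 812.281 min.
T approaches T_ss exponentially: T(t) = T_ss + (T₀ − T_ss) e^(−t/τ).
T(339.3) = 43.9571 + (-35.6641)·0.658551 = 20.4705 °C.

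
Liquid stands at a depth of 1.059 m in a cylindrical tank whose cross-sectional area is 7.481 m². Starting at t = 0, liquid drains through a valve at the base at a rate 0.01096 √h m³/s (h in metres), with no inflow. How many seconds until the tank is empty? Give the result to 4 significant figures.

With no inflow, A dh/dt = −0.01096 √h.
Separate and integrate: 2(√h − √h₀) = −(0.01096/A) t.
Set h = 0: 2√h₀ = (0.01096/A) t_empty ⇒ t_empty = 2A√h₀/0.01096.
t_empty = 2·7.481·√1.059/0.01096 = 14.9620·1.02908/0.01096 = 1404.84 s.

1405 s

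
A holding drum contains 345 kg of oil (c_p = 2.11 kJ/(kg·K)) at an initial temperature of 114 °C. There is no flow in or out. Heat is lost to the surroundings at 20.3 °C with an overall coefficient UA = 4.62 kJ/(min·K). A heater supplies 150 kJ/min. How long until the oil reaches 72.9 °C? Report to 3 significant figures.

175 min

Lumped-capacitance energy balance: M c_p dT/dt = UA(T_amb − T) + Q̇.
τ = M c_p/UA = 157.56 min; T_ss = T_amb + Q̇/UA = 20.3 + 150/4.62 = 52.768 °C.
T(t) = T_ss + (T₀ − T_ss)e^(−t/τ); set T = 72.9:
t = −τ ln[(T − T_ss)/(T₀ − T_ss)] = −157.56 · ln(0.32879) = 175.27 min.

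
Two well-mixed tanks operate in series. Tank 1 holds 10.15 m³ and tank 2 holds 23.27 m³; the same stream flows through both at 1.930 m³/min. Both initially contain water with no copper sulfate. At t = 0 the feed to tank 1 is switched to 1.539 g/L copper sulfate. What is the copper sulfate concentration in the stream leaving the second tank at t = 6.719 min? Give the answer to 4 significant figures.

0.3074 g/L

Species balance on tank i: dCᵢ/dt = (Cᵢ₋₁ − Cᵢ)/τᵢ with τᵢ = Vᵢ/Q.
τ₁ = 10.15/1.930 = 5.25907 min; τ₂ = 23.27/1.930 = 12.0570 min.
Tank 1: C₁ = C_in(1 − e^(−t/τ₁)). Tank 2 (τ₁ ≠ τ₂): C₂ = C_in[1 − (τ₁ e^(−t/τ₁) − τ₂ e^(−t/τ₂))/(τ₁ − τ₂)].
At t = 6.719: e^(−t/τ₁) = 0.278705, e^(−t/τ₂) = 0.572771.
C₂ = 1.539·[1 − (5.25907·0.278705 − 12.0570·0.572771)/(-6.79793)] = 1.539·0.199732 = 0.307387 g/L.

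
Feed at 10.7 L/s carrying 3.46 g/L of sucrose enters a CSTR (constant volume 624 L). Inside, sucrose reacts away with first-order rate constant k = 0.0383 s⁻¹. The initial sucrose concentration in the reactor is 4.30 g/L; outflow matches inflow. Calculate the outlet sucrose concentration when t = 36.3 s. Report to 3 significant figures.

1.50 g/L

V dC/dt = Q(C_in − C) − k V C.
This is linear with rate a = Q/V + k = 0.055447 s⁻¹.
C_ss = Q C_in/(Q + kV) = 1.0700 g/L; C(t) = C_ss + (C₀ − C_ss) e^(−a t).
C(36.3) = 1.0700 + (3.2300)·e^(−0.055447·36.3) = 1.0700 + (3.2300)·0.13362 = 1.5016 g/L.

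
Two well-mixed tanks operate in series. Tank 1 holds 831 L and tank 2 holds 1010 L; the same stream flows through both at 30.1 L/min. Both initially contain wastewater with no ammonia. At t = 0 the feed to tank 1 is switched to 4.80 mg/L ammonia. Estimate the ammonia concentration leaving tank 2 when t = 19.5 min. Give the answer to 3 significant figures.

Species balance on tank i: dCᵢ/dt = (Cᵢ₋₁ − Cᵢ)/τᵢ with τᵢ = Vᵢ/Q.
τ₁ = 831/30.1 = 27.608 min; τ₂ = 1010/30.1 = 33.555 min.
Solving the cascade with C₁(0)=C₂(0)=0 gives C₂(t) = C_in[1 − (τ₁ e^(−t/τ₁) − τ₂ e^(−t/τ₂))/(τ₁ − τ₂)].
At t = 19.5: e^(−t/τ₁) = 0.49346, e^(−t/τ₂) = 0.55926.
C₂ = 4.80·[1 − (27.608·0.49346 − 33.555·0.55926)/(-5.9468)] = 4.80·0.13525 = 0.64920 mg/L.

0.649 mg/L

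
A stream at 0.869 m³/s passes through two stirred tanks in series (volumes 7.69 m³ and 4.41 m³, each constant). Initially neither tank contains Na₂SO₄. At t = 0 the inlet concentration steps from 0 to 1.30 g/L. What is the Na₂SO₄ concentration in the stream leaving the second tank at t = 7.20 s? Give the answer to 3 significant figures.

Each tank obeys Vᵢ dCᵢ/dt = Q(Cᵢ₋₁ − Cᵢ), so τᵢ = Vᵢ/Q.
τ₁ = 7.69/0.869 = 8.8493 s; τ₂ = 4.41/0.869 = 5.0748 s.
Tank 1: C₁ = C_in(1 − e^(−t/τ₁)). Tank 2 (τ₁ ≠ τ₂): C₂ = C_in[1 − (τ₁ e^(−t/τ₁) − τ₂ e^(−t/τ₂))/(τ₁ − τ₂)].
At t = 7.20: e^(−t/τ₁) = 0.44325, e^(−t/τ₂) = 0.24201.
C₂ = 1.30·[1 − (8.8493·0.44325 − 5.0748·0.24201)/(3.7745)] = 1.30·0.28619 = 0.37204 g/L.

0.372 g/L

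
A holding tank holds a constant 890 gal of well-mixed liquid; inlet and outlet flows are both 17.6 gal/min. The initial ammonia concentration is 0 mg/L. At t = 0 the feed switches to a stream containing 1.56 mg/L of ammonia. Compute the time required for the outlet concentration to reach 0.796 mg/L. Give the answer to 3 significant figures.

36.1 min

Species balance: V dC/dt = Q(C_in − C) ⇒ τ = V/Q = 50.568 min.
C(t) = C_in + (C₀ − C_in) e^(−t/τ). Set C = 0.796 and solve for t:
e^(−t/τ) = (C − C_in)/(C₀ − C_in) = (0.796 − 1.56)/(0 − 1.56) = 0.48974
t = −τ ln(…) = 50.568 × 0.71387 = 36.099 min.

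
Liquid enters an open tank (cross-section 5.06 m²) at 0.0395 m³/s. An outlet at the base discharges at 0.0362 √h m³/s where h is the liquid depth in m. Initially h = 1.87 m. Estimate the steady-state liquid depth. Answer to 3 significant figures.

1.19 m

Accumulation of liquid (constant cross-section A): A dh/dt = Q_in − 0.0362 √h. At steady state dh/dt = 0:
Q_in = 0.0362 √h_ss ⇒ √h_ss = 0.0395/0.0362 = 1.0912.
h_ss = 1.0912² = 1.1906 m. (Since h₀ = 1.87 m > h_ss, the level will fall toward this value.)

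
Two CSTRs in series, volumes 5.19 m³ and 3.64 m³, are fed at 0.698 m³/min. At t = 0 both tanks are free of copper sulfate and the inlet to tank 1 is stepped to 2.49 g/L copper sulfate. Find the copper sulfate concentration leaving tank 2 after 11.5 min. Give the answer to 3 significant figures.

1.36 g/L

Species balance on tank i: dCᵢ/dt = (Cᵢ₋₁ − Cᵢ)/τᵢ with τᵢ = Vᵢ/Q.
τ₁ = 5.19/0.698 = 7.4355 min; τ₂ = 3.64/0.698 = 5.2149 min.
Tank 1: C₁ = C_in(1 − e^(−t/τ₁)). Tank 2 (τ₁ ≠ τ₂): C₂ = C_in[1 − (τ₁ e^(−t/τ₁) − τ₂ e^(−t/τ₂))/(τ₁ − τ₂)].
At t = 11.5: e^(−t/τ₁) = 0.21296, e^(−t/τ₂) = 0.11023.
C₂ = 2.49·[1 − (7.4355·0.21296 − 5.2149·0.11023)/(2.2206)] = 2.49·0.54577 = 1.3590 g/L.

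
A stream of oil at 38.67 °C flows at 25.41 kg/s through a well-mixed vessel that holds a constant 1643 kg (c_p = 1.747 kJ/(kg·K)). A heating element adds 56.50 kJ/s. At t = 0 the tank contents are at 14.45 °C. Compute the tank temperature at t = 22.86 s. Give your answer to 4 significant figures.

M c_p dT/dt = ṁ c_p (T_in − T) + Q̇.
τ = M/ṁ = 64.6596 s; T_ss = T_in + Q̇/(ṁ c_p) = 38.67 + 56.50/(25.41·1.747) = 39.9428 °C.
Integrating: T(t) = T_ss + (T₀ − T_ss) e^(−t/τ).
T(22.86) = 39.9428 + (-25.4928)·e^(−22.86/64.6596) = 39.9428 + (-25.4928)·0.702195 = 22.0419 °C.

22.04 °C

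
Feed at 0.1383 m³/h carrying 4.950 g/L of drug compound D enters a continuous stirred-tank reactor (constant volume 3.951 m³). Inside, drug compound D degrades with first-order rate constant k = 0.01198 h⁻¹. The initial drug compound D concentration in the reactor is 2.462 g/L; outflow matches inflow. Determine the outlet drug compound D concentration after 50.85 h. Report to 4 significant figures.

V dC/dt = Q(C_in − C) − k V C.
dC/dt = (Q/V) C_in − (Q/V + k) C; effective rate a = Q/V + k = 0.0350038 + 0.01198 = 0.0469838 h⁻¹.
C_ss = Q C_in/(Q + kV) = 3.68784 g/L; C(t) = C_ss + (C₀ − C_ss) e^(−a t).
C(50.85) = 3.68784 + (-1.22584)·e^(−0.0469838·50.85) = 3.68784 + (-1.22584)·0.0917098 = 3.57542 g/L.

3.575 g/L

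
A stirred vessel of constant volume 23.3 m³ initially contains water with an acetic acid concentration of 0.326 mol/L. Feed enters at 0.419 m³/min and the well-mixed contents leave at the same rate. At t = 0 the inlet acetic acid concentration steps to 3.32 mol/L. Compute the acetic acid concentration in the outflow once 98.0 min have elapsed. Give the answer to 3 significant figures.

2.81 mol/L

Transient balance on the dissolved component: V dC/dt = Q(C_in − C).
Time constant τ = V/Q = 23.3/0.419 = 55.609 min.
Integrating: C(t) = C_in + (C₀ − C_in) e^(−t/τ).
C(98.0) = 3.32 + (0.326 − 3.32)·e^(−98.0/55.609) = 3.32 + (-2.9940)·0.17165 = 2.8061 mol/L.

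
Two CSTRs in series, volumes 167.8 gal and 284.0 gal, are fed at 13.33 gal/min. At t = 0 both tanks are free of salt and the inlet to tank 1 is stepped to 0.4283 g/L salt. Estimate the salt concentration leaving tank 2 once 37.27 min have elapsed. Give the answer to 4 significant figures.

Each tank obeys Vᵢ dCᵢ/dt = Q(Cᵢ₋₁ − Cᵢ), so τᵢ = Vᵢ/Q.
τ₁ = 167.8/13.33 = 12.5881 min; τ₂ = 284.0/13.33 = 21.3053 min.
Solving the cascade with C₁(0)=C₂(0)=0 gives C₂(t) = C_in[1 − (τ₁ e^(−t/τ₁) − τ₂ e^(−t/τ₂))/(τ₁ − τ₂)].
At t = 37.27: e^(−t/τ₁) = 0.0517815, e^(−t/τ₂) = 0.173891.
C₂ = 0.4283·[1 − (12.5881·0.0517815 − 21.3053·0.173891)/(-8.71718)] = 0.4283·0.649776 = 0.278299 g/L.

0.2783 g/L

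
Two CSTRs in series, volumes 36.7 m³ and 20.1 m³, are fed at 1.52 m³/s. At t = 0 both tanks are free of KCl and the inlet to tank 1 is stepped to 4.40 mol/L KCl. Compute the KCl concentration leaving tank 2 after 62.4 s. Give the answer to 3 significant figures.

3.71 mol/L

Each tank obeys Vᵢ dCᵢ/dt = Q(Cᵢ₋₁ − Cᵢ), so τᵢ = Vᵢ/Q.
τ₁ = 36.7/1.52 = 24.145 s; τ₂ = 20.1/1.52 = 13.224 s.
Solving the cascade with C₁(0)=C₂(0)=0 gives C₂(t) = C_in[1 − (τ₁ e^(−t/τ₁) − τ₂ e^(−t/τ₂))/(τ₁ − τ₂)].
At t = 62.4: e^(−t/τ₁) = 0.075440, e^(−t/τ₂) = 0.0089258.
C₂ = 4.40·[1 − (24.145·0.075440 − 13.224·0.0089258)/(10.921)] = 4.40·0.84402 = 3.7137 mol/L.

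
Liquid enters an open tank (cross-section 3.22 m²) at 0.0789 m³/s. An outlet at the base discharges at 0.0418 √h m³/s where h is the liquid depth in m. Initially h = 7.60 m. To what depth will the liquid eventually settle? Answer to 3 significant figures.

Accumulation of liquid (constant cross-section A): A dh/dt = Q_in − 0.0418 √h. At steady state dh/dt = 0:
Q_in = 0.0418 √h_ss ⇒ √h_ss = 0.0789/0.0418 = 1.8876.
h_ss = 1.8876² = 3.5629 m. (Since h₀ = 7.60 m > h_ss, the level will fall toward this value.)

3.56 m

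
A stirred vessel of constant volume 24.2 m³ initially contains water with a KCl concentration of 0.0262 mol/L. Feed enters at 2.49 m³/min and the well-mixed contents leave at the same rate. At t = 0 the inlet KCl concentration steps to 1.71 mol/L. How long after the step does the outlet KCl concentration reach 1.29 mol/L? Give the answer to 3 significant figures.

13.5 min

Species balance: V dC/dt = Q(C_in − C) ⇒ τ = V/Q = 9.7189 min.
C(t) = C_in + (C₀ − C_in) e^(−t/τ). Set C = 1.29 and solve for t:
e^(−t/τ) = (C − C_in)/(C₀ − C_in) = (1.29 − 1.71)/(0.0262 − 1.71) = 0.24944
t = −τ ln(…) = 9.7189 × 1.3886 = 13.495 min.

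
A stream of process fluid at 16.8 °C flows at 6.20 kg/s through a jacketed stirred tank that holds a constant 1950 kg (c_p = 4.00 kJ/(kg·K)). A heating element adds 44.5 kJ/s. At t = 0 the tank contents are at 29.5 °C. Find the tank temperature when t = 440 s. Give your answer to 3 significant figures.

Heat balance on the well-mixed liquid: M c_p dT/dt = ṁ c_p (T_in − T) + 44.5.
τ = M/ṁ = 314.52 s; T_ss = T_in + Q̇/(ṁ c_p) = 16.8 + 44.5/(6.20·4.00) = 18.594 °C.
T approaches T_ss exponentially: T(t) = T_ss + (T₀ − T_ss) e^(−t/τ).
T(440) = 18.594 + (10.906)·e^(−440/314.52) = 18.594 + (10.906)·0.24685 = 21.286 °C.

21.3 °C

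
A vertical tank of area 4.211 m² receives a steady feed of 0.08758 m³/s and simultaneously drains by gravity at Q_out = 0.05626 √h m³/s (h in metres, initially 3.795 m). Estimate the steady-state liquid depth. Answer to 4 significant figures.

2.423 m

A dh/dt = Q_in − 0.05626 √h. Steady state requires inflow = outflow:
Q_in = 0.05626 √h_ss ⇒ √h_ss = 0.08758/0.05626 = 1.55670.
h_ss = 1.55670² = 2.42332 m. (Since h₀ = 3.795 m > h_ss, the level will fall toward this value.)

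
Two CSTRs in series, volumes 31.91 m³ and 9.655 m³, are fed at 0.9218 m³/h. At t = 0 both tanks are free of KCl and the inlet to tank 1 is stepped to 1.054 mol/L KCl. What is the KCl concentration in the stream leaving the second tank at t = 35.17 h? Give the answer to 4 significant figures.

Each tank obeys Vᵢ dCᵢ/dt = Q(Cᵢ₋₁ − Cᵢ), so τᵢ = Vᵢ/Q.
τ₁ = 31.91/0.9218 = 34.6171 h; τ₂ = 9.655/0.9218 = 10.4741 h.
Tank 1: C₁ = C_in(1 − e^(−t/τ₁)). Tank 2 (τ₁ ≠ τ₂): C₂ = C_in[1 − (τ₁ e^(−t/τ₁) − τ₂ e^(−t/τ₂))/(τ₁ − τ₂)].
At t = 35.17: e^(−t/τ₁) = 0.362050, e^(−t/τ₂) = 0.0348112.
C₂ = 1.054·[1 − (34.6171·0.362050 − 10.4741·0.0348112)/(24.1430)] = 1.054·0.495982 = 0.522766 mol/L.

0.5228 mol/L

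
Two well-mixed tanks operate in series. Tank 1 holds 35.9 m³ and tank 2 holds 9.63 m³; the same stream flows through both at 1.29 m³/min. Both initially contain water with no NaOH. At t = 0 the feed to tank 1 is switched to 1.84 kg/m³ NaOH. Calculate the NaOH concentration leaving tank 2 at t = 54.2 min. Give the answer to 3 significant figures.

1.48 kg/m³

Time constants: τᵢ = Vᵢ/Q for each well-mixed tank.
τ₁ = 35.9/1.29 = 27.829 min; τ₂ = 9.63/1.29 = 7.4651 min.
Solving the cascade with C₁(0)=C₂(0)=0 gives C₂(t) = C_in[1 − (τ₁ e^(−t/τ₁) − τ₂ e^(−t/τ₂))/(τ₁ − τ₂)].
At t = 54.2: e^(−t/τ₁) = 0.14262, e^(−t/τ₂) = 0.00070280.
C₂ = 1.84·[1 − (27.829·0.14262 − 7.4651·0.00070280)/(20.364)] = 1.84·0.80536 = 1.4819 kg/m³.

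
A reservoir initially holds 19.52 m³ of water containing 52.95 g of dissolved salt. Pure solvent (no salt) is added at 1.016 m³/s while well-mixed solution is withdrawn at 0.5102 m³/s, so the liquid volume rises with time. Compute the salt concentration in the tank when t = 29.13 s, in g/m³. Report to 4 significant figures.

Let m(t) be the amount of salt. Volume: V(t) = V₀ + (Q_in − Q_out) t = 19.52 + 0.505800 t; V(29.13) = 34.2540 m³.
No salt enters, so dm/dt = −Q_out · (m/V).
Separate: dm/m = −Q_out dt/V(t) ⇒ ln(m/m₀) = −(Q_out/(Q_in−Q_out)) ln(V/V₀).
m = m₀ (V₀/V)^(Q_out/(Q_in−Q_out)) = 52.95 × (19.52/34.2540)^(1.00870) = 30.0269 g.
C = m/V = 30.0269/34.2540 = 0.876597 g/m³.

0.8766 g/m³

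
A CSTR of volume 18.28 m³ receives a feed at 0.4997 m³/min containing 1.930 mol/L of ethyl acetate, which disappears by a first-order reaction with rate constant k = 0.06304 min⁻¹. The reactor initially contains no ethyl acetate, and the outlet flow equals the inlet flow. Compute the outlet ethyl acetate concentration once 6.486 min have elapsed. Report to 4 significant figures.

0.2589 mol/L

Species balance: V dC/dt = Q C_in − Q C − k V C.
dC/dt = (Q/V) C_in − (Q/V + k) C; effective rate a = Q/V + k = 0.0273359 + 0.06304 = 0.0903759 min⁻¹.
C_ss = Q C_in/(Q + kV) = 0.583765 mol/L; C(t) = C_ss + (C₀ − C_ss) e^(−a t).
C(6.486) = 0.583765 + (-0.583765)·e^(−0.0903759·6.486) = 0.583765 + (-0.583765)·0.556450 = 0.258929 mol/L.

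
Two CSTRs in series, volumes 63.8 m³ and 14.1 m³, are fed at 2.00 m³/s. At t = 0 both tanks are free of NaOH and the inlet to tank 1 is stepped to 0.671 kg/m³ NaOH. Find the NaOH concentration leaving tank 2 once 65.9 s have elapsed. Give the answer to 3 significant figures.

0.562 kg/m³

Each tank obeys Vᵢ dCᵢ/dt = Q(Cᵢ₋₁ − Cᵢ), so τᵢ = Vᵢ/Q.
τ₁ = 63.8/2.00 = 31.900 s; τ₂ = 14.1/2.00 = 7.0500 s.
Solving the cascade with C₁(0)=C₂(0)=0 gives C₂(t) = C_in[1 − (τ₁ e^(−t/τ₁) − τ₂ e^(−t/τ₂))/(τ₁ − τ₂)].
At t = 65.9: e^(−t/τ₁) = 0.12671, e^(−t/τ₂) = 8.7182e-05.
C₂ = 0.671·[1 − (31.900·0.12671 − 7.0500·8.7182e-05)/(24.850)] = 0.671·0.83736 = 0.56187 kg/m³.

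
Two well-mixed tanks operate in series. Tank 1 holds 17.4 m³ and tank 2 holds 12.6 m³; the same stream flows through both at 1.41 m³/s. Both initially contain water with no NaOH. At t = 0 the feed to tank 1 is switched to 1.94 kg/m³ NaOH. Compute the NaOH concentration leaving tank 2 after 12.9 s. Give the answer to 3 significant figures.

0.670 kg/m³

Time constants: τᵢ = Vᵢ/Q for each well-mixed tank.
τ₁ = 17.4/1.41 = 12.340 s; τ₂ = 12.6/1.41 = 8.9362 s.
Tank 1: C₁ = C_in(1 − e^(−t/τ₁)). Tank 2 (τ₁ ≠ τ₂): C₂ = C_in[1 − (τ₁ e^(−t/τ₁) − τ₂ e^(−t/τ₂))/(τ₁ − τ₂)].
At t = 12.9: e^(−t/τ₁) = 0.35157, e^(−t/τ₂) = 0.23608.
C₂ = 1.94·[1 − (12.340·0.35157 − 8.9362·0.23608)/(3.4043)] = 1.94·0.34527 = 0.66983 kg/m³.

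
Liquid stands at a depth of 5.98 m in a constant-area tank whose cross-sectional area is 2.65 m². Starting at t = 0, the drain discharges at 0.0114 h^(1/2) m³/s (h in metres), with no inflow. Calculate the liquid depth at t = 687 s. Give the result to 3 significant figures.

0.936 m

With no inflow, A dh/dt = −0.0114 √h.
Separate and integrate: 2(√h − √h₀) = −(0.0114/A) t.
√h = √5.98 − 0.0114·687/(2·2.65) = 2.4454 − 1.4777 = 0.96771.
h = 0.96771² = 0.93645 m.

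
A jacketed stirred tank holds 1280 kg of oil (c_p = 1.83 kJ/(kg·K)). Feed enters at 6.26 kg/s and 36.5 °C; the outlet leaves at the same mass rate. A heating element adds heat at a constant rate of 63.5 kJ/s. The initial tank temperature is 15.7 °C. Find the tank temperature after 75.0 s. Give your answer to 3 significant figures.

Energy balance: M c_p dT/dt = ṁ c_p (T_in − T) + 63.5.
Rearrange: dT/dt = (T_ss − T)/τ with τ = M/ṁ = 204.47 s and T_ss = T_in + Q̇/(ṁ c_p) = 42.043 °C.
Integrating: T(t) = T_ss + (T₀ − T_ss) e^(−t/τ).
T(75.0) = 42.043 + (-26.343)·e^(−75.0/204.47) = 42.043 + (-26.343)·0.69295 = 23.789 °C.

23.8 °C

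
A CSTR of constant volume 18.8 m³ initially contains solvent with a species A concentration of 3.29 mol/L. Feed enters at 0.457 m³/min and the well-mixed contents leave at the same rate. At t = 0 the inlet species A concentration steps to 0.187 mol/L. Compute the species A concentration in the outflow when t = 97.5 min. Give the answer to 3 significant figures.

0.477 mol/L

Accumulation = in − out for the solute gives V dC/dt = Q(C_in − C).
Rewrite as dC/dt + C/τ = C_in/τ, τ = V/Q = 41.138 min.
Integrating: C(t) = C_in + (C₀ − C_in) e^(−t/τ).
C(97.5) = 0.187 + (3.29 − 0.187)·e^(−97.5/41.138) = 0.187 + (3.1030)·0.093473 = 0.47705 mol/L.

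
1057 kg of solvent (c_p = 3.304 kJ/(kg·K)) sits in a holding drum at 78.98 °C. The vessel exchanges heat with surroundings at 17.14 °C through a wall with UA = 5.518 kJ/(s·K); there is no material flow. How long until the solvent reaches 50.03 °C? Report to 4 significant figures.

399.6 s

M c_p dT/dt = −UA(T − T_amb).
τ = M c_p/UA = 632.897 s; T_ss = T_amb = 17.1400 °C.
T(t) = T_ss + (T₀ − T_ss)e^(−t/τ); set T = 50.03:
t = −τ ln[(T − T_ss)/(T₀ − T_ss)] = −632.897 · ln(0.531856) = 399.600 s.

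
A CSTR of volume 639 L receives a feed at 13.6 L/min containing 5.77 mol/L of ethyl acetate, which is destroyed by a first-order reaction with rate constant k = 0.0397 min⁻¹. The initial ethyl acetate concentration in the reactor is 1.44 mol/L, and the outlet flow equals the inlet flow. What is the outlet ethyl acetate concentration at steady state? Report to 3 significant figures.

2.01 mol/L

V dC/dt = Q(C_in − C) − k V C.
Steady state (dC/dt = 0): C_ss = Q C_in/(Q + kV) = C_in/(1 + kV/Q).
C_ss = 13.6·5.77/(13.6 + 0.0397·639) = 78.472/38.968 = 2.0137 mol/L.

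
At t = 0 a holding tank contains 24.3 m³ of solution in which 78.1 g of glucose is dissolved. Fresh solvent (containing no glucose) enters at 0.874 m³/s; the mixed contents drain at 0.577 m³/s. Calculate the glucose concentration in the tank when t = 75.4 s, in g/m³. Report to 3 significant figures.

0.470 g/m³

Let m(t) be the amount of glucose. Volume: V(t) = V₀ + (Q_in − Q_out) t = 24.3 + 0.29700 t; V(75.4) = 46.694 m³.
Solute balance: dm/dt = 0 − Q_out C = −Q_out m/V(t).
Separate: dm/m = −Q_out dt/V(t) ⇒ ln(m/m₀) = −(Q_out/(Q_in−Q_out)) ln(V/V₀).
m = m₀ (V₀/V)^(Q_out/(Q_in−Q_out)) = 78.1 × (24.3/46.694)^(1.9428) = 21.957 g.
C = m/V = 21.957/46.694 = 0.47024 g/m³.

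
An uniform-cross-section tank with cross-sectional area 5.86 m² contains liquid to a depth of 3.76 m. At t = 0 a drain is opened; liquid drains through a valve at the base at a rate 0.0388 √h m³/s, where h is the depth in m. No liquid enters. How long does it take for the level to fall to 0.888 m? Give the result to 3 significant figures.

301 s

A dh/dt = −Q_out = −0.0388 √h.
∫ h^(−1/2) dh = −(0.0388/A) ∫ dt, giving 2√h = 2√h₀ − (0.0388/A) t.
t = 2A(√h₀ − √h)/0.0388 = 2·5.86·(√3.76 − √0.888)/0.0388
  = 11.720 × (1.9391 − 0.94234) / 0.0388 = 301.08 s.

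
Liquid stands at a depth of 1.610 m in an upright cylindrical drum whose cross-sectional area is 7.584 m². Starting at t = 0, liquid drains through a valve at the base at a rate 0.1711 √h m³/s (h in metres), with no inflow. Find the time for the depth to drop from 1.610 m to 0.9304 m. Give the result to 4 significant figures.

26.97 s

A dh/dt = −Q_out = −0.1711 √h.
∫ h^(−1/2) dh = −(0.1711/A) ∫ dt, giving 2√h = 2√h₀ − (0.1711/A) t.
t = 2A(√h₀ − √h)/0.1711 = 2·7.584·(√1.610 − √0.9304)/0.1711
  = 15.1680 × (1.26886 − 0.964572) / 0.1711 = 26.9749 s.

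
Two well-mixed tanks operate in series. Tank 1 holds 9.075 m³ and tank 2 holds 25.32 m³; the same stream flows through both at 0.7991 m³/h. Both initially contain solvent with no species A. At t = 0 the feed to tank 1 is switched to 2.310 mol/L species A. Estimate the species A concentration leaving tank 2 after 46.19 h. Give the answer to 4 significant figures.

1.494 mol/L

Species balance on tank i: dCᵢ/dt = (Cᵢ₋₁ − Cᵢ)/τᵢ with τᵢ = Vᵢ/Q.
τ₁ = 9.075/0.7991 = 11.3565 h; τ₂ = 25.32/0.7991 = 31.6856 h.
Solving the cascade with C₁(0)=C₂(0)=0 gives C₂(t) = C_in[1 − (τ₁ e^(−t/τ₁) − τ₂ e^(−t/τ₂))/(τ₁ − τ₂)].
At t = 46.19: e^(−t/τ₁) = 0.0171242, e^(−t/τ₂) = 0.232758.
C₂ = 2.310·[1 − (11.3565·0.0171242 − 31.6856·0.232758)/(-20.3291)] = 2.310·0.646782 = 1.49407 mol/L.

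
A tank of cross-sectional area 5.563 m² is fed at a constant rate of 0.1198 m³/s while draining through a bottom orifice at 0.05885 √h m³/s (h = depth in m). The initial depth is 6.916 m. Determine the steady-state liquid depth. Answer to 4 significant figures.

Mass balance (ρ constant): A dh/dt = Q_in − 0.05885 √h. At steady state dh/dt = 0:
Q_in = 0.05885 √h_ss ⇒ √h_ss = 0.1198/0.05885 = 2.03568.
h_ss = 2.03568² = 4.14401 m. (Since h₀ = 6.916 m > h_ss, the level will fall toward this value.)

4.144 m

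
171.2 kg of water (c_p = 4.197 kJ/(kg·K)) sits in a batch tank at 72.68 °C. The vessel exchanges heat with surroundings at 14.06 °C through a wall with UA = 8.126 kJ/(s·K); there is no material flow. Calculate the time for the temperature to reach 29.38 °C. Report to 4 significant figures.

118.7 s

Lumped-capacitance energy balance: M c_p dT/dt = UA(T_amb − T).
τ = M c_p/UA = 88.4231 s; T_ss = T_amb = 14.0600 °C.
T(t) = T_ss + (T₀ − T_ss)e^(−t/τ); set T = 29.38:
t = −τ ln[(T − T_ss)/(T₀ − T_ss)] = −88.4231 · ln(0.261344) = 118.656 s.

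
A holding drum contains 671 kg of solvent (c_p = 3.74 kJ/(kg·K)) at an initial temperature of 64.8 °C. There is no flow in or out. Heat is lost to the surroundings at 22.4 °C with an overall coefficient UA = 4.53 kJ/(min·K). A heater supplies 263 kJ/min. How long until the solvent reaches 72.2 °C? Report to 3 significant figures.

354 min

Lumped-capacitance energy balance: M c_p dT/dt = UA(T_amb − T) + Q̇.
τ = M c_p/UA = 553.98 min; T_ss = T_amb + Q̇/UA = 22.4 + 263/4.53 = 80.457 °C.
T(t) = T_ss + (T₀ − T_ss)e^(−t/τ); set T = 72.2:
t = −τ ln[(T − T_ss)/(T₀ − T_ss)] = −553.98 · ln(0.52738) = 354.46 min.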